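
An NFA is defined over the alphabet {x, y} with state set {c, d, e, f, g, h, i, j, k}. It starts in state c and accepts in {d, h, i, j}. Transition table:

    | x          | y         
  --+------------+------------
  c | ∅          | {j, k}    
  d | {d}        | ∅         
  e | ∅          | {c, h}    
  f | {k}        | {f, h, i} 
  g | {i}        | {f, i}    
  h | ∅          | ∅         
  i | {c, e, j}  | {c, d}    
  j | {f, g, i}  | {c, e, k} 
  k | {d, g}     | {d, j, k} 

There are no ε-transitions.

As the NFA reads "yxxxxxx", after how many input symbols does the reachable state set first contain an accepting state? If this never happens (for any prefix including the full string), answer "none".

Start in {c}.
Read 'y': {c} → {j, k}.
None of the earlier sets intersect F, but {j, k} does.

1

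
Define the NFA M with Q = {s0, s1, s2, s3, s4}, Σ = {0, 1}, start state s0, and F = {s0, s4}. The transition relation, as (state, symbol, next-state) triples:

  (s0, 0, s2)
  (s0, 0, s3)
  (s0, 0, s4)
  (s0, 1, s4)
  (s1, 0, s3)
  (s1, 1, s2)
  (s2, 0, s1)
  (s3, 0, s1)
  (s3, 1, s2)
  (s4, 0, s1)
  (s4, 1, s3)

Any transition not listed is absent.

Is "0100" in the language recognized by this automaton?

Start in {s0}.
Read '0': {s0} → {s2, s3, s4}.
Read '1': {s2, s3, s4} → {s2, s3}.
Read '0': {s2, s3} → {s1}.
Read '0': {s1} → {s3}.
The final set {s3} contains no accepting state.

No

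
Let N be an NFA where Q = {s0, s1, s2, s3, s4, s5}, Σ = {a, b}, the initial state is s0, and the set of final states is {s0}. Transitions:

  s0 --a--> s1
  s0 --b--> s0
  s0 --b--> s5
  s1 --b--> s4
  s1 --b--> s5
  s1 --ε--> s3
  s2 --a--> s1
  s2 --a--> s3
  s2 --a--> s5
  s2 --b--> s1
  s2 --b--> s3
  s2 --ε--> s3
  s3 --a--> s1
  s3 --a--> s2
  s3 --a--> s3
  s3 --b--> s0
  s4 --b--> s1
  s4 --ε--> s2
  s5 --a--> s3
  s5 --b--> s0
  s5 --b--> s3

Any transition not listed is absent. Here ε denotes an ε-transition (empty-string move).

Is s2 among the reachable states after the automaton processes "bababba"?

Yes

Start in {s0}.
Read 'b': {s0} → {s0, s5}.
Read 'a': {s0, s5} → {s1, s3}.
Read 'b': {s1, s3} → {s0, s2, s3, s4, s5}.
Read 'a': {s0, s2, s3, s4, s5} → {s1, s2, s3, s5}.
Read 'b': {s1, s2, s3, s5} → {s0, s1, s2, s3, s4, s5}.
Read 'b': {s0, s1, s2, s3, s4, s5} → {s0, s1, s2, s3, s4, s5}.
Read 'a': {s0, s1, s2, s3, s4, s5} → {s1, s2, s3, s5}.
State s2 is in {s1, s2, s3, s5}.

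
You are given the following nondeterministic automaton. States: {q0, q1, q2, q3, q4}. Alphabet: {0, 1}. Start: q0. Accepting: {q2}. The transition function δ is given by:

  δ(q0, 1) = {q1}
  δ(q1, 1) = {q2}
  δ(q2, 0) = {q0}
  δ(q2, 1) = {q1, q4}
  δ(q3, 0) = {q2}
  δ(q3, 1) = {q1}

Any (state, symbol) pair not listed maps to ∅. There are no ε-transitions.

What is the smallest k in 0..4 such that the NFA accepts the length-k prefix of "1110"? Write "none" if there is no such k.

2

Start in {q0}.
Read '1': q0→{q1}; now {q1}.
Read '1': q1→{q2}; now {q2}.
None of the earlier sets intersect F, but {q2} does.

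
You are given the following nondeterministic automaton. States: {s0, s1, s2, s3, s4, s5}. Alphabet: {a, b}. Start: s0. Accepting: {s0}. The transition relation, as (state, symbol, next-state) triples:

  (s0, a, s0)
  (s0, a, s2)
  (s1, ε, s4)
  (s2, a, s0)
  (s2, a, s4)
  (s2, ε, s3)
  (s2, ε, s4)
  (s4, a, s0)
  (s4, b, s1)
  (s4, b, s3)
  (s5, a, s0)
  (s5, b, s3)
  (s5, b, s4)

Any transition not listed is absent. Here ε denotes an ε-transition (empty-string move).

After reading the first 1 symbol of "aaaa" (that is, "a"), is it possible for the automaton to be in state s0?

Yes

Start in {s0}.
Read 'a': s0→{s0, s2}; union {s0, s2}; ε-closure = {s0, s2, s3, s4}.
State s0 is in {s0, s2, s3, s4}.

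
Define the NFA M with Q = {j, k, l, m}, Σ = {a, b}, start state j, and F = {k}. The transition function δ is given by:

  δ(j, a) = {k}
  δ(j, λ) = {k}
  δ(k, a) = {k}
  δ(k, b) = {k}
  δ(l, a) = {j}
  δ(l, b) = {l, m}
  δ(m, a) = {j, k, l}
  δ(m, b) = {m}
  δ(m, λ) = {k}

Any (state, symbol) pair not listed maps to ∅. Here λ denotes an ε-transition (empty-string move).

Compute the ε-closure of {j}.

{j, k}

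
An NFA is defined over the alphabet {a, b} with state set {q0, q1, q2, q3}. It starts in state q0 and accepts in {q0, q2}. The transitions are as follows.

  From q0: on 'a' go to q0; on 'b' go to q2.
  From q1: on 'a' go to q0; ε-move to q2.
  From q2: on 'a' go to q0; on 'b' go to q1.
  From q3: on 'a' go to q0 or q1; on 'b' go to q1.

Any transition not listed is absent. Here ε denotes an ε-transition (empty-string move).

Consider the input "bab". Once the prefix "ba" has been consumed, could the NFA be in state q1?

No

Start in {q0}.
Read 'b': q0→{q2}; now {q2}.
Read 'a': q2→{q0}; now {q0}.
State q1 is not in {q0}.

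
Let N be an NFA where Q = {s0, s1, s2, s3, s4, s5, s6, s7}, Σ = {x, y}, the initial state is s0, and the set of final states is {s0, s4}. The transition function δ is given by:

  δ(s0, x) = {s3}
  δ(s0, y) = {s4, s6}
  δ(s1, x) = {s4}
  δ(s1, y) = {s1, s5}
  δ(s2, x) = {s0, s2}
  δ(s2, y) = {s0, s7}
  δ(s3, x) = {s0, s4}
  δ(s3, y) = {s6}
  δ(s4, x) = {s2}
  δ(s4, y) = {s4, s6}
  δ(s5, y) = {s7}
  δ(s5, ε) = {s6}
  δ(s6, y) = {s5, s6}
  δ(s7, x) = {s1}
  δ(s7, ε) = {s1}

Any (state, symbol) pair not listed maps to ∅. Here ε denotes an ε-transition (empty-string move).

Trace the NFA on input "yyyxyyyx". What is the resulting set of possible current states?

{s1, s2, s4}

Start in {s0}.
Read 'y': {s0} → {s4, s6}.
Read 'y': {s4, s6} → {s4, s5, s6}.
Read 'y': {s4, s5, s6} → {s1, s4, s5, s6, s7}.
Read 'x': {s1, s4, s5, s6, s7} → {s1, s2, s4}.
Read 'y': {s1, s2, s4} → {s0, s1, s4, s5, s6, s7}.
Read 'y': {s0, s1, s4, s5, s6, s7} → {s1, s4, s5, s6, s7}.
Read 'y': {s1, s4, s5, s6, s7} → {s1, s4, s5, s6, s7}.
Read 'x': {s1, s4, s5, s6, s7} → {s1, s2, s4}.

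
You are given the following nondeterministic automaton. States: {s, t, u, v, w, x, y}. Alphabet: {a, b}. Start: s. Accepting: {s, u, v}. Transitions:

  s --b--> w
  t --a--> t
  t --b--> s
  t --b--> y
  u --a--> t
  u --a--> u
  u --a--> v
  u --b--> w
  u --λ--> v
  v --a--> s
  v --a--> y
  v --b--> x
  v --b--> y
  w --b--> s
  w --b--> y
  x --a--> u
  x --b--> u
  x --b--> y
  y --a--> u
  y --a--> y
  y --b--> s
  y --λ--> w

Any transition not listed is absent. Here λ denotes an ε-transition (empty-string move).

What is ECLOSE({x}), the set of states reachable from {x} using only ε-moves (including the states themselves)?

{x}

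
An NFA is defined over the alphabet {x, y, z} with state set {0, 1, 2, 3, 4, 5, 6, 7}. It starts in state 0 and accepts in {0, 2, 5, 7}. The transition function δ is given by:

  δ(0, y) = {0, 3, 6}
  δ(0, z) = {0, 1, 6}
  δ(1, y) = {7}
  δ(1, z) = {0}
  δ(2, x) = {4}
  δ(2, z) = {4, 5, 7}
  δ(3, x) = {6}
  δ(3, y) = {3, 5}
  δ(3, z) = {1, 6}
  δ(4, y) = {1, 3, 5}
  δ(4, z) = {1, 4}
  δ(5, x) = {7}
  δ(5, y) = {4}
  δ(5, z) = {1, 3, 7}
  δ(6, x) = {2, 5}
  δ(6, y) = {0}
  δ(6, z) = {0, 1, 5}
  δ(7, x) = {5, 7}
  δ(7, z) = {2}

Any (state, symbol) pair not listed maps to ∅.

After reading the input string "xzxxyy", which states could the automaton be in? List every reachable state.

∅

Start in {0}.
Read 'x': {0} → ∅.
The set is empty and remains empty for the remaining 5 symbols.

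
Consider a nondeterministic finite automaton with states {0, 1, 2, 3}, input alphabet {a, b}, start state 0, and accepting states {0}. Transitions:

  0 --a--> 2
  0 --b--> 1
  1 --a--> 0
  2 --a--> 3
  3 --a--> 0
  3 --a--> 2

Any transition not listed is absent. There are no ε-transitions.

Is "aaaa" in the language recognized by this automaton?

No

Start in {0}.
Read 'a': {0} → {2}.
Read 'a': {2} → {3}.
Read 'a': {3} → {0, 2}.
Read 'a': {0, 2} → {2, 3}.
The final set {2, 3} contains no accepting state.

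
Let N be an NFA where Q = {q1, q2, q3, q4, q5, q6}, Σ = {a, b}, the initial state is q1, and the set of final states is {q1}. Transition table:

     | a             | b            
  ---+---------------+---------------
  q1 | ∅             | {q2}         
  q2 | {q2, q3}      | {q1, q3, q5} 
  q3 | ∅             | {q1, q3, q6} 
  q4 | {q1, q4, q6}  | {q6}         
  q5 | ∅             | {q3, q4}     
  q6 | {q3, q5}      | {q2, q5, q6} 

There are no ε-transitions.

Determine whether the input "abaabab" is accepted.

No

Start in {q1}.
Read 'a': {q1} → ∅.
The set is empty and remains empty for the remaining 6 symbols.
The final set ∅ contains no accepting state.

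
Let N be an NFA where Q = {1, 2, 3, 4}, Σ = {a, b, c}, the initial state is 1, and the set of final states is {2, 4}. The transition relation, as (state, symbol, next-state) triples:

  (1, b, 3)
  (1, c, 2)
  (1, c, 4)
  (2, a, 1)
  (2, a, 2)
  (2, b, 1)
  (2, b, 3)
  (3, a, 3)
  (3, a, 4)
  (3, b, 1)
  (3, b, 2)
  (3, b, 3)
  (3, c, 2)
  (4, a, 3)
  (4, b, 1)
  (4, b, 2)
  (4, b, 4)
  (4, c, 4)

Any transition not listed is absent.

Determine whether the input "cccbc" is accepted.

Yes

Start in {1}.
Read 'c': {1} → {2, 4}.
Read 'c': {2, 4} → {4}.
Read 'c': {4} → {4}.
Read 'b': {4} → {1, 2, 4}.
Read 'c': {1, 2, 4} → {2, 4}.
The final set {2, 4} contains the accepting states 2, 4.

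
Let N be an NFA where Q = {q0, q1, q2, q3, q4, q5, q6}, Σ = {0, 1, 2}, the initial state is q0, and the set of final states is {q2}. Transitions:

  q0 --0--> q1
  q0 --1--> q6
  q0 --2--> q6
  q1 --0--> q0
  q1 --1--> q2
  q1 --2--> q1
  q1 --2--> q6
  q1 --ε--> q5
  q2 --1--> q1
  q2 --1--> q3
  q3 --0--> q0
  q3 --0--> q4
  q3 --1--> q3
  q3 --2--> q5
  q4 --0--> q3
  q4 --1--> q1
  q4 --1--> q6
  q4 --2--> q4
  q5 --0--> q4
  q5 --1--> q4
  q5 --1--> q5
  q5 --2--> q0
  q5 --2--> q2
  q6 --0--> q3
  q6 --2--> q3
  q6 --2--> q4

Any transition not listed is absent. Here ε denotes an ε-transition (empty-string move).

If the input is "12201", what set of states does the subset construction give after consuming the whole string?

Start in {q0}.
Read '1': q0→{q6}; now {q6}.
Read '2': q6→{q3, q4}; now {q3, q4}.
Read '2': q3→{q5}, q4→{q4}; now {q4, q5}.
Read '0': q4→{q3}, q5→{q4}; now {q3, q4}.
Read '1': q3→{q3}, q4→{q1, q6}; union {q1, q3, q6}; ε-closure = {q1, q3, q5, q6}.

{q1, q3, q5, q6}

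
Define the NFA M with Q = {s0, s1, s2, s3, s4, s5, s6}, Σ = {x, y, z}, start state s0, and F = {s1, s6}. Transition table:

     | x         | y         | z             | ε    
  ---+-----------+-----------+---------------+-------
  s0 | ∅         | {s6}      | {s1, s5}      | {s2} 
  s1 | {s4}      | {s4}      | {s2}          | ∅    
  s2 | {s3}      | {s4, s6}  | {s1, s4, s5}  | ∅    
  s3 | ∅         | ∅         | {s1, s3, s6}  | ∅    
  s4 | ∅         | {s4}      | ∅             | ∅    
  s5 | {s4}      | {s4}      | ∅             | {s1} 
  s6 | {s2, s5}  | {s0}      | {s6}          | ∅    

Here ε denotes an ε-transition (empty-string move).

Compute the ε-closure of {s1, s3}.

{s1, s3}

Begin with {s1, s3}.
No ε-moves leave this set, so the closure equals the set itself.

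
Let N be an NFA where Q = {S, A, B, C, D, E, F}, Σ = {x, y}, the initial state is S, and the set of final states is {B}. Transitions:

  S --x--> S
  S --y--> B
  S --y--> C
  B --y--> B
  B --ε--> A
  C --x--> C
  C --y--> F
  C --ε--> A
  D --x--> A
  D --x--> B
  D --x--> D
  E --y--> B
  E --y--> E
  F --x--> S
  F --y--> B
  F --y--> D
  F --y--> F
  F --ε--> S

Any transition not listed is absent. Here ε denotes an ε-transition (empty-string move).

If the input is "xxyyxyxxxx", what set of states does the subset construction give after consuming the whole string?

{A, C}

Start in {S}.
Read 'x': S→{S}; now {S}.
Read 'x': S→{S}; now {S}.
Read 'y': S→{B, C}; union {B, C}; ε-closure = {A, B, C}.
Read 'y': A→∅, B→{B}, C→{F}; union {B, F}; ε-closure = {S, A, B, F}.
Read 'x': S→{S}, A→∅, B→∅, F→{S}; now {S}.
Read 'y': S→{B, C}; union {B, C}; ε-closure = {A, B, C}.
Read 'x': A→∅, B→∅, C→{C}; union {C}; ε-closure = {A, C}.
Read 'x': A→∅, C→{C}; union {C}; ε-closure = {A, C}.
Read 'x': A→∅, C→{C}; union {C}; ε-closure = {A, C}.
Read 'x': A→∅, C→{C}; union {C}; ε-closure = {A, C}.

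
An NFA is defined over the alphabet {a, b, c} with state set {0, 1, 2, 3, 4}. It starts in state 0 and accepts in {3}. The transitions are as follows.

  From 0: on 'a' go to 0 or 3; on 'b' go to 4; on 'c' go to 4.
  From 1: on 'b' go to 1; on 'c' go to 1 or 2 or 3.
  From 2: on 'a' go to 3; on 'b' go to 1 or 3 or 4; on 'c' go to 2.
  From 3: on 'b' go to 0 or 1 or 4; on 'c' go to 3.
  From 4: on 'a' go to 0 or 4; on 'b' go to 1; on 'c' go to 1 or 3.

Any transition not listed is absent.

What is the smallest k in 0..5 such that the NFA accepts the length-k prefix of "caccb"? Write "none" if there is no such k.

3

Start in {0}.
Read 'c': {0} → {4}.
Read 'a': {4} → {0, 4}.
Read 'c': {0, 4} → {1, 3, 4}.
None of the earlier sets intersect F, but {1, 3, 4} does.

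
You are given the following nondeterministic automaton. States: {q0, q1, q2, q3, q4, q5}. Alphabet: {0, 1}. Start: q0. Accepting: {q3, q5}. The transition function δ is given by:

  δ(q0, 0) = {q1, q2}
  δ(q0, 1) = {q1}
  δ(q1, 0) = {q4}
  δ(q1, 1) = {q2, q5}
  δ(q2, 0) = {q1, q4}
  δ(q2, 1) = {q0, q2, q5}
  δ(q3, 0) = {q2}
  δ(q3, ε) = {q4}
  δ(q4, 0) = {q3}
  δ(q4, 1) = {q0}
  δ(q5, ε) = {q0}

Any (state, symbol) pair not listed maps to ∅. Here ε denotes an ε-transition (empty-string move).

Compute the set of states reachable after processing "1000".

Start in {q0}.
Read '1': q0→{q1}; now {q1}.
Read '0': q1→{q4}; now {q4}.
Read '0': q4→{q3}; union {q3}; ε-closure = {q3, q4}.
Read '0': q3→{q2}, q4→{q3}; union {q2, q3}; ε-closure = {q2, q3, q4}.

{q2, q3, q4}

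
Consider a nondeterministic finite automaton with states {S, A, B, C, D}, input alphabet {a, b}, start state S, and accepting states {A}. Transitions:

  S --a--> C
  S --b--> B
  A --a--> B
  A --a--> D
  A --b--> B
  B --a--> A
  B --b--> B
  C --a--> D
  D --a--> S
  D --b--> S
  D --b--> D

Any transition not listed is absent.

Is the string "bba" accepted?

Start in {S}.
Read 'b': S→{B}; now {B}.
Read 'b': B→{B}; now {B}.
Read 'a': B→{A}; now {A}.
The final set {A} contains the accepting state A.

Yes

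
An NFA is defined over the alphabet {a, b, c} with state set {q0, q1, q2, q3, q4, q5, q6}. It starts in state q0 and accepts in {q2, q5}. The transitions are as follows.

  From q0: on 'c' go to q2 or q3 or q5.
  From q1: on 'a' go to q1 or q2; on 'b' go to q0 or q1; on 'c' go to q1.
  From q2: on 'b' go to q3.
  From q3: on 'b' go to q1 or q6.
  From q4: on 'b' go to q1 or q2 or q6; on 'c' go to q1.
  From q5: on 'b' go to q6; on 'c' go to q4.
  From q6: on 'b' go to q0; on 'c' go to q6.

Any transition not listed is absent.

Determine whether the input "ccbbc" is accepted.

Yes

Start in {q0}.
Read 'c': {q0} → {q2, q3, q5}.
Read 'c': {q2, q3, q5} → {q4}.
Read 'b': {q4} → {q1, q2, q6}.
Read 'b': {q1, q2, q6} → {q0, q1, q3}.
Read 'c': {q0, q1, q3} → {q1, q2, q3, q5}.
The final set {q1, q2, q3, q5} contains the accepting states q2, q5.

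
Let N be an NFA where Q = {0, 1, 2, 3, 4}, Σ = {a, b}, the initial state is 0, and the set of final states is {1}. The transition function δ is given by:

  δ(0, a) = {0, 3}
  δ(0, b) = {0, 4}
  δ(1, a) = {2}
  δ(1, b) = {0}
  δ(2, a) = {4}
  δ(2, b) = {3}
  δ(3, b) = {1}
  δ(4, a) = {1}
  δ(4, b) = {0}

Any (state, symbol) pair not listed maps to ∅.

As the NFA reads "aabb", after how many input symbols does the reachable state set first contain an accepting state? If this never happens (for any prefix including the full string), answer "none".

Start in {0}.
Read 'a': 0→{0, 3}; now {0, 3}.
Read 'a': 0→{0, 3}, 3→∅; now {0, 3}.
Read 'b': 0→{0, 4}, 3→{1}; now {0, 1, 4}.
None of the earlier sets intersect F, but {0, 1, 4} does.

3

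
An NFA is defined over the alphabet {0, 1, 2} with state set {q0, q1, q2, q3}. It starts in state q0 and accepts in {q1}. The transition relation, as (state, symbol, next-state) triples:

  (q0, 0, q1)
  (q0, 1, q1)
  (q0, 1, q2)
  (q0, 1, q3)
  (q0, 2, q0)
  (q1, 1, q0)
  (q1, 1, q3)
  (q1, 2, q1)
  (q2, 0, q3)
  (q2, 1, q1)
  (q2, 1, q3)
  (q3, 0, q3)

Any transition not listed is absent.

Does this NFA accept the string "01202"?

Start in {q0}.
Read '0': q0→{q1}; now {q1}.
Read '1': q1→{q0, q3}; now {q0, q3}.
Read '2': q0→{q0}, q3→∅; now {q0}.
Read '0': q0→{q1}; now {q1}.
Read '2': q1→{q1}; now {q1}.
The final set {q1} contains the accepting state q1.

Yes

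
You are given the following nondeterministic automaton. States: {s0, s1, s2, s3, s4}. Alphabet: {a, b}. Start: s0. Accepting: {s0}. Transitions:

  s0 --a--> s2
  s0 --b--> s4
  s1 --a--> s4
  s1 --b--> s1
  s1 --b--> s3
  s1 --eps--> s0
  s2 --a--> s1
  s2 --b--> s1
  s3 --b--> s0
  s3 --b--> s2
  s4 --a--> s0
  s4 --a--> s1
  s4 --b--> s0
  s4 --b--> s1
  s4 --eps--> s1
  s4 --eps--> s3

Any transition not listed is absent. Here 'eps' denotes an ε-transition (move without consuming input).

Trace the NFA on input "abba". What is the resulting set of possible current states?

{s0, s1, s2, s3, s4}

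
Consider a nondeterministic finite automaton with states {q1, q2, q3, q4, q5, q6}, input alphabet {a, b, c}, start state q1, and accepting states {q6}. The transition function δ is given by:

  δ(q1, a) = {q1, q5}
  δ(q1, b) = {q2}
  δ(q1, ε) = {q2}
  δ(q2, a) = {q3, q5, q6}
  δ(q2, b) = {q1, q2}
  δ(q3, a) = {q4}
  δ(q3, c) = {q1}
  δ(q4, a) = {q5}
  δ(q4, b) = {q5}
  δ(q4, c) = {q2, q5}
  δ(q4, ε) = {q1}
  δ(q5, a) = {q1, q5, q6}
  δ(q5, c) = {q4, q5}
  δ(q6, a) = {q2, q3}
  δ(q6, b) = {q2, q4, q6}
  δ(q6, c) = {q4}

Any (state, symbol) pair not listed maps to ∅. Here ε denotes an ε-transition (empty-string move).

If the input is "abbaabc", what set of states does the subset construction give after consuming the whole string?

Start: ε-closure({q1}) = {q1, q2}.
Read 'a': q1→{q1, q5}, q2→{q3, q5, q6}; union {q1, q3, q5, q6}; ε-closure = {q1, q2, q3, q5, q6}.
Read 'b': q1→{q2}, q2→{q1, q2}, q3→∅, q5→∅, q6→{q2, q4, q6}; now {q1, q2, q4, q6}.
Read 'b': q1→{q2}, q2→{q1, q2}, q4→{q5}, q6→{q2, q4, q6}; now {q1, q2, q4, q5, q6}.
Read 'a': q1→{q1, q5}, q2→{q3, q5, q6}, q4→{q5}, q5→{q1, q5, q6}, q6→{q2, q3}; now {q1, q2, q3, q5, q6}.
Read 'a': q1→{q1, q5}, q2→{q3, q5, q6}, q3→{q4}, q5→{q1, q5, q6}, q6→{q2, q3}; now {q1, q2, q3, q4, q5, q6}.
Read 'b': q1→{q2}, q2→{q1, q2}, q3→∅, q4→{q5}, q5→∅, q6→{q2, q4, q6}; now {q1, q2, q4, q5, q6}.
Read 'c': q1→∅, q2→∅, q4→{q2, q5}, q5→{q4, q5}, q6→{q4}; union {q2, q4, q5}; ε-closure = {q1, q2, q4, q5}.

{q1, q2, q4, q5}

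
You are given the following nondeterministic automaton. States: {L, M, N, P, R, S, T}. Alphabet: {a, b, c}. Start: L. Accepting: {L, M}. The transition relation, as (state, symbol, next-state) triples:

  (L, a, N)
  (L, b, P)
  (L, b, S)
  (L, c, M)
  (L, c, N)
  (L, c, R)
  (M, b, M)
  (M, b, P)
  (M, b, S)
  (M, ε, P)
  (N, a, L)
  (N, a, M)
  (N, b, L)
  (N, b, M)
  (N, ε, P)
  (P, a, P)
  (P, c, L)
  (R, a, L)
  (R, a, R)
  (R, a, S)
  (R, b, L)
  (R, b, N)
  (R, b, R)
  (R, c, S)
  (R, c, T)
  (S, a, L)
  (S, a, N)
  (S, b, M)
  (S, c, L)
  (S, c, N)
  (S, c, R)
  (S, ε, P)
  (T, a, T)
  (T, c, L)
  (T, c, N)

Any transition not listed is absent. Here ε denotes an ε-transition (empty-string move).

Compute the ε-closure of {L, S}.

Begin with {L, S}.
ε-move S → P; add P.

{L, P, S}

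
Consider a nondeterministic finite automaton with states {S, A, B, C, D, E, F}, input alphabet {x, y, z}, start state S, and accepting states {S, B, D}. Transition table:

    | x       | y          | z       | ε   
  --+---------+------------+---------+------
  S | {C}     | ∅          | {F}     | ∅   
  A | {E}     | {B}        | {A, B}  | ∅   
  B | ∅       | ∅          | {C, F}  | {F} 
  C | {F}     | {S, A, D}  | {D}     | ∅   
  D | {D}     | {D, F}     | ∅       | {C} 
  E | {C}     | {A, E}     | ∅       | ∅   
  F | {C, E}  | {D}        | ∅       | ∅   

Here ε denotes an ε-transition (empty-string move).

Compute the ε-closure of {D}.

Begin with {D}.
ε-move D → C; add C.

{C, D}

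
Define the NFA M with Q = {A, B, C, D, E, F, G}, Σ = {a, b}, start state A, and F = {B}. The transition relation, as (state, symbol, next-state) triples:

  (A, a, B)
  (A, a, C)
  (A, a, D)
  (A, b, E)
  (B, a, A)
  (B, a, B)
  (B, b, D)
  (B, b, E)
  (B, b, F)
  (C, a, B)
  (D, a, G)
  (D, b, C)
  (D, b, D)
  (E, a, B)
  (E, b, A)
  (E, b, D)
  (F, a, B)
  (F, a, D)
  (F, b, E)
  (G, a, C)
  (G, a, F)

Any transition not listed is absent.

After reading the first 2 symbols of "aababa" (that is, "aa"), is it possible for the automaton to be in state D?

No

Start in {A}.
Read 'a': {A} → {B, C, D}.
Read 'a': {B, C, D} → {A, B, G}.
State D is not in {A, B, G}.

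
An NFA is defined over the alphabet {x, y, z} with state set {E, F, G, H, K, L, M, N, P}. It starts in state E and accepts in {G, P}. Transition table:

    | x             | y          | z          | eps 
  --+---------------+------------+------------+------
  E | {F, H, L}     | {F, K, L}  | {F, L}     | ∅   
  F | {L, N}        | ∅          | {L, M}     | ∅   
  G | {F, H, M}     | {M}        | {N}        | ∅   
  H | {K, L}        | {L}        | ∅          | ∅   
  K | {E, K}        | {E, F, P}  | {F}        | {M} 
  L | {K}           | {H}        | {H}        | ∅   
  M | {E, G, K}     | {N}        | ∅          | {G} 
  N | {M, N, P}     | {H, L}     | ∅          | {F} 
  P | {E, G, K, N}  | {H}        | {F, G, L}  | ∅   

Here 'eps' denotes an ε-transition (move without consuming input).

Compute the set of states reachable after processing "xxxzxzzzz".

{F, G, H, L, M, N}

Start in {E}.
Read 'x': {E} → {F, H, L}.
Read 'x': {F, H, L} → {F, G, K, L, M, N}.
Read 'x': {F, G, K, L, M, N} → {E, F, G, H, K, L, M, N, P}.
Read 'z': {E, F, G, H, K, L, M, N, P} → {F, G, H, L, M, N}.
Read 'x': {F, G, H, L, M, N} → {E, F, G, H, K, L, M, N, P}.
Read 'z': {E, F, G, H, K, L, M, N, P} → {F, G, H, L, M, N}.
Read 'z': {F, G, H, L, M, N} → {F, G, H, L, M, N}.
Read 'z': {F, G, H, L, M, N} → {F, G, H, L, M, N}.
Read 'z': {F, G, H, L, M, N} → {F, G, H, L, M, N}.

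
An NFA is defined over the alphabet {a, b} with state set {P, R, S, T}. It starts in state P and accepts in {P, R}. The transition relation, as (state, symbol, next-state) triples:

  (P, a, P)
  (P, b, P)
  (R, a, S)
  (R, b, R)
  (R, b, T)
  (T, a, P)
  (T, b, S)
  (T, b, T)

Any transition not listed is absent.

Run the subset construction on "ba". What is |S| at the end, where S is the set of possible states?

1

Start in {P}.
Read 'b': P→{P}; now {P}.
Read 'a': P→{P}; now {P}.
That set has 1 state.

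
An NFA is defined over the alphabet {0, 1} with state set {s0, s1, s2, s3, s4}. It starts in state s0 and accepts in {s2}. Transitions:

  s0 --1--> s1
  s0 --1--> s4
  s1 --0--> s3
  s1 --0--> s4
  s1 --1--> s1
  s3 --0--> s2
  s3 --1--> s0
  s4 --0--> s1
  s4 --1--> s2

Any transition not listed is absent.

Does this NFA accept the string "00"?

No

Start in {s0}.
Read '0': s0→∅; now ∅.
The set is empty and remains empty for the remaining 1 symbol.
The final set ∅ contains no accepting state.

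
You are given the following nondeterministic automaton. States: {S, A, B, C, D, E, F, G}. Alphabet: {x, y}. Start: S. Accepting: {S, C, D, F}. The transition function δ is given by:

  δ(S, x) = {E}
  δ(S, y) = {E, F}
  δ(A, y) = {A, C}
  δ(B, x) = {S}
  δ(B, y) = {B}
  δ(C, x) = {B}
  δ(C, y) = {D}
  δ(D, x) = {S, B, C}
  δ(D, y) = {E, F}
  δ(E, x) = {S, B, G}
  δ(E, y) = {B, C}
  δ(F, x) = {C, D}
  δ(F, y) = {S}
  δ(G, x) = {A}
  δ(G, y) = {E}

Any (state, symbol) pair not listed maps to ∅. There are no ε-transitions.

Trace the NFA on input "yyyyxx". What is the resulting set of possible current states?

Start in {S}.
Read 'y': {S} → {E, F}.
Read 'y': {E, F} → {S, B, C}.
Read 'y': {S, B, C} → {B, D, E, F}.
Read 'y': {B, D, E, F} → {S, B, C, E, F}.
Read 'x': {S, B, C, E, F} → {S, B, C, D, E, G}.
Read 'x': {S, B, C, D, E, G} → {S, A, B, C, E, G}.

{S, A, B, C, E, G}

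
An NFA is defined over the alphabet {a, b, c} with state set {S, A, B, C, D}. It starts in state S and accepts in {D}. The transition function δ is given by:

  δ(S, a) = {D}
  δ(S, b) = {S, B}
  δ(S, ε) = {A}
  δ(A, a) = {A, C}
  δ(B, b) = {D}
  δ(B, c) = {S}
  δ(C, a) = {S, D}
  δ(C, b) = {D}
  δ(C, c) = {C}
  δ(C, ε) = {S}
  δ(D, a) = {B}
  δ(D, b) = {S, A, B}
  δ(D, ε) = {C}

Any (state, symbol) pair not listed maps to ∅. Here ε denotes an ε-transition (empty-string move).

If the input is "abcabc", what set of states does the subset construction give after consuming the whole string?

{S, A, C}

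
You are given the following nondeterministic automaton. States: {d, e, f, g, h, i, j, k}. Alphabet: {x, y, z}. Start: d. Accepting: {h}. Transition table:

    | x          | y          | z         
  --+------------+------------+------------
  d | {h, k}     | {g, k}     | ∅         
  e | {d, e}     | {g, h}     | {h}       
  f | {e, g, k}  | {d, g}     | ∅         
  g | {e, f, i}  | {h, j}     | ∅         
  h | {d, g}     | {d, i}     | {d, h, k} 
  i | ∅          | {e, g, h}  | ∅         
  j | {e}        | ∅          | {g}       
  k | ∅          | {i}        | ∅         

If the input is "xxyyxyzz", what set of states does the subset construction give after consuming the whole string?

Start in {d}.
Read 'x': d→{h, k}; now {h, k}.
Read 'x': h→{d, g}, k→∅; now {d, g}.
Read 'y': d→{g, k}, g→{h, j}; now {g, h, j, k}.
Read 'y': g→{h, j}, h→{d, i}, j→∅, k→{i}; now {d, h, i, j}.
Read 'x': d→{h, k}, h→{d, g}, i→∅, j→{e}; now {d, e, g, h, k}.
Read 'y': d→{g, k}, e→{g, h}, g→{h, j}, h→{d, i}, k→{i}; now {d, g, h, i, j, k}.
Read 'z': d→∅, g→∅, h→{d, h, k}, i→∅, j→{g}, k→∅; now {d, g, h, k}.
Read 'z': d→∅, g→∅, h→{d, h, k}, k→∅; now {d, h, k}.

{d, h, k}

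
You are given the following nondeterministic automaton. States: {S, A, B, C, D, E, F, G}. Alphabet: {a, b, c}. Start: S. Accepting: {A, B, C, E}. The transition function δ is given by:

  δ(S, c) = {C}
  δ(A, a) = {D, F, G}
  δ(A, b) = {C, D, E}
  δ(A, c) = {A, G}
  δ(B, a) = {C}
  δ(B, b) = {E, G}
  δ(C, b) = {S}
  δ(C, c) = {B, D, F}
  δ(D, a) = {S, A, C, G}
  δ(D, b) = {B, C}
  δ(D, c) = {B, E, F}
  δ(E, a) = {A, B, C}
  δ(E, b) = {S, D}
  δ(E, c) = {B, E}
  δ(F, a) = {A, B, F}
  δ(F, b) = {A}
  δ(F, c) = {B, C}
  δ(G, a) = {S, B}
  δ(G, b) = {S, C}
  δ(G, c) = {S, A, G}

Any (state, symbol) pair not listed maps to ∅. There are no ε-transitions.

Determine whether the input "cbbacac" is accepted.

Start in {S}.
Read 'c': S→{C}; now {C}.
Read 'b': C→{S}; now {S}.
Read 'b': S→∅; now ∅.
The set is empty and remains empty for the remaining 4 symbols.
The final set ∅ contains no accepting state.

No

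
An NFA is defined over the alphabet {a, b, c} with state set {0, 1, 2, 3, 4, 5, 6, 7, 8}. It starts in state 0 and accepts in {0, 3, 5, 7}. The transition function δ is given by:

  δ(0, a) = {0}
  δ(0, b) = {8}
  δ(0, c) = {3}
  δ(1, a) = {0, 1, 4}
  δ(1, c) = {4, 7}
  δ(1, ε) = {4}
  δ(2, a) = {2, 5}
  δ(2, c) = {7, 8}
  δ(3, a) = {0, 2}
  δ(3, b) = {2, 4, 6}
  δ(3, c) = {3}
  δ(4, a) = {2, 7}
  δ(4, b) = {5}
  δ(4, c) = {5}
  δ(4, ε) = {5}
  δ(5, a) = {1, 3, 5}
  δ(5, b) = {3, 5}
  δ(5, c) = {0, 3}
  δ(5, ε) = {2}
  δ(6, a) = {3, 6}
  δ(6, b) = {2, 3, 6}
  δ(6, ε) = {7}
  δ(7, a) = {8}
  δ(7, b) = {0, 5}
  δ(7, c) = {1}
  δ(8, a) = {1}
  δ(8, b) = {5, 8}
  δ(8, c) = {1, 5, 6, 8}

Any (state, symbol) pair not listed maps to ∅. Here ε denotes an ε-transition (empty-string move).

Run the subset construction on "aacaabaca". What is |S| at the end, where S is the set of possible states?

Start in {0}.
Read 'a': {0} → {0}.
Read 'a': {0} → {0}.
Read 'c': {0} → {3}.
Read 'a': {3} → {0, 2}.
Read 'a': {0, 2} → {0, 2, 5}.
Read 'b': {0, 2, 5} → {2, 3, 5, 8}.
Read 'a': {2, 3, 5, 8} → {0, 1, 2, 3, 4, 5}.
Read 'c': {0, 1, 2, 3, 4, 5} → {0, 2, 3, 4, 5, 7, 8}.
Read 'a': {0, 2, 3, 4, 5, 7, 8} → {0, 1, 2, 3, 4, 5, 7, 8}.
That set has 8 states.

8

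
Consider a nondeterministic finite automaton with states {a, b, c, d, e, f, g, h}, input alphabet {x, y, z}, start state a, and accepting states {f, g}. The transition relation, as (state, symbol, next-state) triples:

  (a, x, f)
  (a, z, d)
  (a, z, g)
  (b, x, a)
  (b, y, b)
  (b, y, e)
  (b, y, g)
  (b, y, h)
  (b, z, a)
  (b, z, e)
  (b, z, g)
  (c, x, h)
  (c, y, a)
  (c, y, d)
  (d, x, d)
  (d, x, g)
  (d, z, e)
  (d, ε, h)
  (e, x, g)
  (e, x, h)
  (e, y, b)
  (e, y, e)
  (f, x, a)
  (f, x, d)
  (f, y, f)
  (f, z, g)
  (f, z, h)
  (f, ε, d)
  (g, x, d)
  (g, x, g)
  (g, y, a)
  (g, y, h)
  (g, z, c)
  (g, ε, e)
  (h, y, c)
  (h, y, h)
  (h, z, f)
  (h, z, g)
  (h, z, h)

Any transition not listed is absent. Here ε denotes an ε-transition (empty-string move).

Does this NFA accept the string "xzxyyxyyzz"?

Start in {a}.
Read 'x': a→{f}; union {f}; ε-closure = {d, f, h}.
Read 'z': d→{e}, f→{g, h}, h→{f, g, h}; union {e, f, g, h}; ε-closure = {d, e, f, g, h}.
Read 'x': d→{d, g}, e→{g, h}, f→{a, d}, g→{d, g}, h→∅; union {a, d, g, h}; ε-closure = {a, d, e, g, h}.
Read 'y': a→∅, d→∅, e→{b, e}, g→{a, h}, h→{c, h}; now {a, b, c, e, h}.
Read 'y': a→∅, b→{b, e, g, h}, c→{a, d}, e→{b, e}, h→{c, h}; now {a, b, c, d, e, g, h}.
Read 'x': a→{f}, b→{a}, c→{h}, d→{d, g}, e→{g, h}, g→{d, g}, h→∅; union {a, d, f, g, h}; ε-closure = {a, d, e, f, g, h}.
Read 'y': a→∅, d→∅, e→{b, e}, f→{f}, g→{a, h}, h→{c, h}; union {a, b, c, e, f, h}; ε-closure = {a, b, c, d, e, f, h}.
Read 'y': a→∅, b→{b, e, g, h}, c→{a, d}, d→∅, e→{b, e}, f→{f}, h→{c, h}; now {a, b, c, d, e, f, g, h}.
Read 'z': a→{d, g}, b→{a, e, g}, c→∅, d→{e}, e→∅, f→{g, h}, g→{c}, h→{f, g, h}; now {a, c, d, e, f, g, h}.
Read 'z': a→{d, g}, c→∅, d→{e}, e→∅, f→{g, h}, g→{c}, h→{f, g, h}; now {c, d, e, f, g, h}.
The final set {c, d, e, f, g, h} contains the accepting states f, g.

Yes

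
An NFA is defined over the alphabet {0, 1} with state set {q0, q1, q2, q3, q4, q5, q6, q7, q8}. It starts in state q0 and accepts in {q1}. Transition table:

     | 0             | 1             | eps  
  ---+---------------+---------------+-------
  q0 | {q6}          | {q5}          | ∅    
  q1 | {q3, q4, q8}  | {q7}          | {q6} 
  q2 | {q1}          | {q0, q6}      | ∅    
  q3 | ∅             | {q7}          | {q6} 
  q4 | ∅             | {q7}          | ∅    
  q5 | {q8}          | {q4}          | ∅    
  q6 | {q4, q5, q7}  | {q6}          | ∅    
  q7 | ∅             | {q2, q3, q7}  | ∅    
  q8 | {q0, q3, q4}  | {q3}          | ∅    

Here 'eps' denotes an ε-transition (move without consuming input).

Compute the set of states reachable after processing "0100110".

{q4, q5, q7}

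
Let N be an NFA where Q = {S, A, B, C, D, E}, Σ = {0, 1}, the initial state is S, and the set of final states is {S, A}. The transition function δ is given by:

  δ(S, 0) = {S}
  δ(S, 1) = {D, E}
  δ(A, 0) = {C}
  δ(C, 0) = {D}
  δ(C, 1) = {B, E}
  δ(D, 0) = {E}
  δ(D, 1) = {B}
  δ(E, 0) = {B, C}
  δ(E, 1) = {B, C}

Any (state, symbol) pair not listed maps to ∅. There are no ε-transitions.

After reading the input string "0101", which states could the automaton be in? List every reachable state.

Start in {S}.
Read '0': {S} → {S}.
Read '1': {S} → {D, E}.
Read '0': {D, E} → {B, C, E}.
Read '1': {B, C, E} → {B, C, E}.

{B, C, E}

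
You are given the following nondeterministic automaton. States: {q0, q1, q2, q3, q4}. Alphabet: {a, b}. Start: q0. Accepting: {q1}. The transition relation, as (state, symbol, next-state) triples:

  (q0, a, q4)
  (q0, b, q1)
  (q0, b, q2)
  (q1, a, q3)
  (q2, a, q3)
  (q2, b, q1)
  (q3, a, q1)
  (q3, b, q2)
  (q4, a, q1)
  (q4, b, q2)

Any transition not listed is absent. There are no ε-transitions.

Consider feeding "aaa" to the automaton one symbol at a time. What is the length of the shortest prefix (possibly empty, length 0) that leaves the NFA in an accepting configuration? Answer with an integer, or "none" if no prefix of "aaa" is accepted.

Start in {q0}.
Read 'a': q0→{q4}; now {q4}.
Read 'a': q4→{q1}; now {q1}.
None of the earlier sets intersect F, but {q1} does.

2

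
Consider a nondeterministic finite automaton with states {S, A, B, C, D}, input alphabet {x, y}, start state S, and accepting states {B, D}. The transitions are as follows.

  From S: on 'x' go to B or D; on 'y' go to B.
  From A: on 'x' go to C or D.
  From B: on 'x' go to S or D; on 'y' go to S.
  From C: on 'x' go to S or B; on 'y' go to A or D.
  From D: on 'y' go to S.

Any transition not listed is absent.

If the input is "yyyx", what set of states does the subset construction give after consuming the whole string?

Start in {S}.
Read 'y': S→{B}; now {B}.
Read 'y': B→{S}; now {S}.
Read 'y': S→{B}; now {B}.
Read 'x': B→{S, D}; now {S, D}.

{S, D}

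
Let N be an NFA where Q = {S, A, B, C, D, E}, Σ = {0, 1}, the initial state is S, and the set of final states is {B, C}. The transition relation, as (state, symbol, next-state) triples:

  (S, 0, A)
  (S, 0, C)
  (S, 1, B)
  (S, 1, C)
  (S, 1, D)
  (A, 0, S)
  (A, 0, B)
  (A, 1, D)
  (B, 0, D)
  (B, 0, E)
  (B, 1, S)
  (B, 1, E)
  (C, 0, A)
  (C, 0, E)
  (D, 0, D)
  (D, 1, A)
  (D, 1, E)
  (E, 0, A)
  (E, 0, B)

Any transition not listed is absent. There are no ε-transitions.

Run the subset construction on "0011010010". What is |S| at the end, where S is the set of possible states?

Start in {S}.
Read '0': S→{A, C}; now {A, C}.
Read '0': A→{S, B}, C→{A, E}; now {S, A, B, E}.
Read '1': S→{B, C, D}, A→{D}, B→{S, E}, E→∅; now {S, B, C, D, E}.
Read '1': S→{B, C, D}, B→{S, E}, C→∅, D→{A, E}, E→∅; now {S, A, B, C, D, E}.
Read '0': S→{A, C}, A→{S, B}, B→{D, E}, C→{A, E}, D→{D}, E→{A, B}; now {S, A, B, C, D, E}.
Read '1': S→{B, C, D}, A→{D}, B→{S, E}, C→∅, D→{A, E}, E→∅; now {S, A, B, C, D, E}.
Read '0': S→{A, C}, A→{S, B}, B→{D, E}, C→{A, E}, D→{D}, E→{A, B}; now {S, A, B, C, D, E}.
Read '0': S→{A, C}, A→{S, B}, B→{D, E}, C→{A, E}, D→{D}, E→{A, B}; now {S, A, B, C, D, E}.
Read '1': S→{B, C, D}, A→{D}, B→{S, E}, C→∅, D→{A, E}, E→∅; now {S, A, B, C, D, E}.
Read '0': S→{A, C}, A→{S, B}, B→{D, E}, C→{A, E}, D→{D}, E→{A, B}; now {S, A, B, C, D, E}.
That set has 6 states.

6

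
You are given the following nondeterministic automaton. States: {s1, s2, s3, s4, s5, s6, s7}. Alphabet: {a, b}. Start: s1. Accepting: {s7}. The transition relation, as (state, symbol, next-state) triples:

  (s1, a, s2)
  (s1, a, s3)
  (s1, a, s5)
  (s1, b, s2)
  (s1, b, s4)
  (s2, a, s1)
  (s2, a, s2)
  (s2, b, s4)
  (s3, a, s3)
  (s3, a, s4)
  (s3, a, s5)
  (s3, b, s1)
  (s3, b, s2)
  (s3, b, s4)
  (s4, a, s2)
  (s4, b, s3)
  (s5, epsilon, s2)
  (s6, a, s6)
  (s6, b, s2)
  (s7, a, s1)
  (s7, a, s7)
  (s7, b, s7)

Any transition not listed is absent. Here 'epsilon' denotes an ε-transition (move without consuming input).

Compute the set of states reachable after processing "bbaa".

Start in {s1}.
Read 'b': {s1} → {s2, s4}.
Read 'b': {s2, s4} → {s3, s4}.
Read 'a': {s3, s4} → {s2, s3, s4, s5}.
Read 'a': {s2, s3, s4, s5} → {s1, s2, s3, s4, s5}.

{s1, s2, s3, s4, s5}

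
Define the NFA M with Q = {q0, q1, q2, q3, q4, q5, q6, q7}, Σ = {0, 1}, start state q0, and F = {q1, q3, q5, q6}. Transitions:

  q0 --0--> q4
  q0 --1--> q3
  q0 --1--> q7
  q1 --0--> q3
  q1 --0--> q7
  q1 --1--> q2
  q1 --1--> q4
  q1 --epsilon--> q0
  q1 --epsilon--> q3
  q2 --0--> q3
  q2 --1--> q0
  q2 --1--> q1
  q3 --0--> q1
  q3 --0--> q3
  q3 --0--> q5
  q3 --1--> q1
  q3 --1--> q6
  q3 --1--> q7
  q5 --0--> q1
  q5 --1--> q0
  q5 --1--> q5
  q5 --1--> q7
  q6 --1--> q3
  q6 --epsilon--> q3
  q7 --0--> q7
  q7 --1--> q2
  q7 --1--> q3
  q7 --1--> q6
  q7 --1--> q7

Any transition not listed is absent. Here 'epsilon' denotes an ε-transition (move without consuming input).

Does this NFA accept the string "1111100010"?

Yes

Start in {q0}.
Read '1': q0→{q3, q7}; now {q3, q7}.
Read '1': q3→{q1, q6, q7}, q7→{q2, q3, q6, q7}; union {q1, q2, q3, q6, q7}; ε-closure = {q0, q1, q2, q3, q6, q7}.
Read '1': q0→{q3, q7}, q1→{q2, q4}, q2→{q0, q1}, q3→{q1, q6, q7}, q6→{q3}, q7→{q2, q3, q6, q7}; now {q0, q1, q2, q3, q4, q6, q7}.
Read '1': q0→{q3, q7}, q1→{q2, q4}, q2→{q0, q1}, q3→{q1, q6, q7}, q4→∅, q6→{q3}, q7→{q2, q3, q6, q7}; now {q0, q1, q2, q3, q4, q6, q7}.
Read '1': q0→{q3, q7}, q1→{q2, q4}, q2→{q0, q1}, q3→{q1, q6, q7}, q4→∅, q6→{q3}, q7→{q2, q3, q6, q7}; now {q0, q1, q2, q3, q4, q6, q7}.
Read '0': q0→{q4}, q1→{q3, q7}, q2→{q3}, q3→{q1, q3, q5}, q4→∅, q6→∅, q7→{q7}; union {q1, q3, q4, q5, q7}; ε-closure = {q0, q1, q3, q4, q5, q7}.
Read '0': q0→{q4}, q1→{q3, q7}, q3→{q1, q3, q5}, q4→∅, q5→{q1}, q7→{q7}; union {q1, q3, q4, q5, q7}; ε-closure = {q0, q1, q3, q4, q5, q7}.
Read '0': q0→{q4}, q1→{q3, q7}, q3→{q1, q3, q5}, q4→∅, q5→{q1}, q7→{q7}; union {q1, q3, q4, q5, q7}; ε-closure = {q0, q1, q3, q4, q5, q7}.
Read '1': q0→{q3, q7}, q1→{q2, q4}, q3→{q1, q6, q7}, q4→∅, q5→{q0, q5, q7}, q7→{q2, q3, q6, q7}; now {q0, q1, q2, q3, q4, q5, q6, q7}.
Read '0': q0→{q4}, q1→{q3, q7}, q2→{q3}, q3→{q1, q3, q5}, q4→∅, q5→{q1}, q6→∅, q7→{q7}; union {q1, q3, q4, q5, q7}; ε-closure = {q0, q1, q3, q4, q5, q7}.
The final set {q0, q1, q3, q4, q5, q7} contains the accepting states q1, q3, q5.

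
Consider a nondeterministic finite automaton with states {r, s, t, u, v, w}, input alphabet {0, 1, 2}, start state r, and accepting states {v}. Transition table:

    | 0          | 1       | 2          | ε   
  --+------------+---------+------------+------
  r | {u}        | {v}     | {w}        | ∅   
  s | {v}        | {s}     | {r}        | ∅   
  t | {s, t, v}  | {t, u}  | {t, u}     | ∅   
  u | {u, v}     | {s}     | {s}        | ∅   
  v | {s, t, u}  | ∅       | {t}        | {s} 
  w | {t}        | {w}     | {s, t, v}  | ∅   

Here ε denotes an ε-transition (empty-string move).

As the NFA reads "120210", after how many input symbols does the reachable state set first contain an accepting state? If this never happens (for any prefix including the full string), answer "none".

1

Start in {r}.
Read '1': {r} → {s, v}.
None of the earlier sets intersect F, but {s, v} does.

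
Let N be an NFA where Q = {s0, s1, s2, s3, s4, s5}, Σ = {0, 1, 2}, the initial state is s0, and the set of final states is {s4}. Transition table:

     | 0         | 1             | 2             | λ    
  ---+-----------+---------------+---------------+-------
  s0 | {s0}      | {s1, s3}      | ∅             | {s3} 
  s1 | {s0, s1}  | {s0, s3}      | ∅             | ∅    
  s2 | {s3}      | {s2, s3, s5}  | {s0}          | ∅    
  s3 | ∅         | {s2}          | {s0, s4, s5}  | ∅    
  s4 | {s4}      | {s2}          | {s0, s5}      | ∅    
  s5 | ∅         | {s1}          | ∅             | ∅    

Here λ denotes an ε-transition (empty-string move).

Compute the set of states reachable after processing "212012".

{s0, s3, s4, s5}

Start: ε-closure({s0}) = {s0, s3}.
Read '2': {s0, s3} → {s0, s3, s4, s5}.
Read '1': {s0, s3, s4, s5} → {s1, s2, s3}.
Read '2': {s1, s2, s3} → {s0, s3, s4, s5}.
Read '0': {s0, s3, s4, s5} → {s0, s3, s4}.
Read '1': {s0, s3, s4} → {s1, s2, s3}.
Read '2': {s1, s2, s3} → {s0, s3, s4, s5}.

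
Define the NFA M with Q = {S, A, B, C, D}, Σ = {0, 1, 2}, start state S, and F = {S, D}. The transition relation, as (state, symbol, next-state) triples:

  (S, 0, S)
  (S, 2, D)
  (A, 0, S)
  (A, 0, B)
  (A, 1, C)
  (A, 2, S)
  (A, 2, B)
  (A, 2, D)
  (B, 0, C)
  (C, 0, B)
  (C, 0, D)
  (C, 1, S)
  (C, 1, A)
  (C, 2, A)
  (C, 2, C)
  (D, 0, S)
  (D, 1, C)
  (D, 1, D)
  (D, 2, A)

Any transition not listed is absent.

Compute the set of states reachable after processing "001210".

Start in {S}.
Read '0': {S} → {S}.
Read '0': {S} → {S}.
Read '1': {S} → ∅.
The set is empty and remains empty for the remaining 3 symbols.

∅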